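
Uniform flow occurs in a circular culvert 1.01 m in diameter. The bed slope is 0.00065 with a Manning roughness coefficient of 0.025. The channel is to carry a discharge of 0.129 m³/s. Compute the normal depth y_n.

y_n = 0.441 m

Manning's equation rearranged: A R^(2/3) = nQ / (1·√S) = 0.025 × 0.129 / (√0.00065) = 0.1265.
Trying y = 0.557 m: A R^(2/3) = 0.1883 — high.
Trying y = 0.441 m: A R^(2/3) = 0.1264 — matches.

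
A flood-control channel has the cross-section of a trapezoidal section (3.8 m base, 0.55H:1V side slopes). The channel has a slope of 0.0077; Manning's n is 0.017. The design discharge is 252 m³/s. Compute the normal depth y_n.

Manning's equation rearranged: A R^(2/3) = nQ / (1·√S) = 0.017 × 252 / (√0.0077) = 48.82.
Try y = 3.68 m: A R^(2/3) = 31.2 — too small.
Try y = 5.54 m: A R^(2/3) = 66.22 — too large.
Try y = 4.71 m: A R^(2/3) = 48.87 — ≈ 48.82.

y_n = 4.71 m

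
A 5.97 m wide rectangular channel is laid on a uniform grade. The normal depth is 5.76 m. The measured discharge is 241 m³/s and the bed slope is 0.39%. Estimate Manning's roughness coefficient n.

Flow area A = b·y = 5.97 × 5.76 = 34.39 m². Wetted perimeter P = b + 2y = 5.97 + 2×5.76 = 17.49 m.
Hydraulic radius R = A/P = 34.39/17.49 = 1.966 m.
Rearranging Manning's equation: n = (1/Q) A R^(2/3) S^(1/2) = (1/241) × 34.39 × 1.966^(2/3) × √0.0039 = 0.014.

n = 0.014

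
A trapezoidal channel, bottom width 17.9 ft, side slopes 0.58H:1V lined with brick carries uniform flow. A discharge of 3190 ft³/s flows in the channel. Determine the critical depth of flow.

At critical depth, Q² T / (g A³) = 1, i.e. A³/T = Q²/g = 3190²/32.2 = 316000.
Trying y = 10.5 ft: A³/T = 531400 — over.
Trying y = 8.98 ft: A³/T = 315600 — close enough.

y_c = 8.98 ft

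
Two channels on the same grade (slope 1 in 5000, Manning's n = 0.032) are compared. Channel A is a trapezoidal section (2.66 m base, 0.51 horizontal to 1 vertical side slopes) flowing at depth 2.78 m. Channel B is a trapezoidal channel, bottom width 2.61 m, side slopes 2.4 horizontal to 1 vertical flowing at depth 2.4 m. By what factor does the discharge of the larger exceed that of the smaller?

Channel A: With bottom width b = 2.66 m and side slope z = 0.51: A = (b + zy)y = (2.66 + 0.51×2.78)×2.78 = 11.34 m²; P = b + 2y√(1+z²) = 2.66 + 2×2.78×1.123 = 8.901 m. Hydraulic radius R = A/P = 11.34/8.901 = 1.274 m. Q_A = (1/0.032)·11.34·1.274^(2/3)·√0.0002 = 5.886 m³/s.
Channel B: With bottom width b = 2.61 m and side slope z = 2.4: A = (b + zy)y = (2.61 + 2.4×2.4)×2.4 = 20.09 m²; P = b + 2y√(1+z²) = 2.61 + 2×2.4×2.6 = 15.09 m. Hydraulic radius R = A/P = 20.09/15.09 = 1.331 m. Q_B = (1/0.032)·20.09·1.331^(2/3)·√0.0002 = 10.74 m³/s.
The larger discharge is 10.74 m³/s and the smaller is 5.886 m³/s; the ratio is 1.83.

1.83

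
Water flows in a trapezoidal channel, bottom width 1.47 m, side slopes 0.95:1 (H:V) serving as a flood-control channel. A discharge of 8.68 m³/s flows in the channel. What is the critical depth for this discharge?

y_c = 1.18 m

At critical depth, Q² T / (g A³) = 1, i.e. A³/T = Q²/g = 8.68²/9.81 = 7.68.
Try y = 1.38 m: A³/T = 13.81 — over.
Try y = 1.02 m: A³/T = 4.518 — short.
Try y = 1.18 m: A³/T = 7.699 — close enough.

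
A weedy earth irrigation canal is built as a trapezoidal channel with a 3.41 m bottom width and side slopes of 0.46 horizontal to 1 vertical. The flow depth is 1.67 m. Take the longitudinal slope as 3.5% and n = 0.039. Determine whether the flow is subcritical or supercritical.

With bottom width b = 3.41 m and side slope z = 0.46: A = (b + zy)y = (3.41 + 0.46×1.67)×1.67 = 6.978 m²; P = b + 2y√(1+z²) = 3.41 + 2×1.67×1.101 = 7.086 m.
Hydraulic radius R = A/P = 6.978/7.086 = 0.9846 m.
V = (1/n) R^(2/3) √S = (1/0.039) × 0.9846^(2/3) × √0.035 = 4.748 m/s. Hydraulic depth D_h = A/T = 6.978/4.946 = 1.411 m.
Froude number Fr = V/√(g·D_h) = 4.748/√(9.81×1.411) = 1.28, which is greater than 1, so the flow is supercritical.

supercritical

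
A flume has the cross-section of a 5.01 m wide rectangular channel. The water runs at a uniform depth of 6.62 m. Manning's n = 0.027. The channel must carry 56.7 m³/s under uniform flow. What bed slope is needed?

Flow area A = b·y = 5.01 × 6.62 = 33.17 m². Wetted perimeter P = b + 2y = 5.01 + 2×6.62 = 18.25 m.
Hydraulic radius R = A/P = 33.17/18.25 = 1.817 m.
From Manning's equation, S = [nQ / (1 A R^(2/3))]² = [0.027 × 56.7 / (1 × 33.17 × 1.817^(2/3))]² = 0.000961.

S = 0.000961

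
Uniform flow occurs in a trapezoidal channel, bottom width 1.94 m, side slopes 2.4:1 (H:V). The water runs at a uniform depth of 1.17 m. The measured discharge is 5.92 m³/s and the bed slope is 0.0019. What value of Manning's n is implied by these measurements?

With bottom width b = 1.94 m and side slope z = 2.4: A = (b + zy)y = (1.94 + 2.4×1.17)×1.17 = 5.555 m²; P = b + 2y√(1+z²) = 1.94 + 2×1.17×2.6 = 8.024 m.
Hydraulic radius R = A/P = 5.555/8.024 = 0.6923 m.
Rearranging Manning's equation: n = (1/Q) A R^(2/3) S^(1/2) = (1/5.92) × 5.555 × 0.6923^(2/3) × √0.0019 = 0.032.

n = 0.032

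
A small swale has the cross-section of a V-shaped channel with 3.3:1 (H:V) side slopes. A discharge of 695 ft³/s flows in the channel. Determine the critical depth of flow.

y_c = 4.88 ft

At critical depth, Q² T / (g A³) = 1, i.e. A³/T = Q²/g = 695²/32.2 = 15000.
Try y = 5.82 ft: A³/T = 36360 — too large.
Try y = 3.6 ft: A³/T = 3292 — too small.
Try y = 4.88 ft: A³/T = 15070 — close enough.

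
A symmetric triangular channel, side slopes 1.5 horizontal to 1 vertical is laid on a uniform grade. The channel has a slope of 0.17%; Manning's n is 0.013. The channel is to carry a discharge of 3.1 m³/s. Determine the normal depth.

Manning's equation rearranged: A R^(2/3) = nQ / (1·√S) = 0.013 × 3.1 / (√0.0017) = 0.9774.
Trying y = 1.34 m: A R^(2/3) = 1.824 — over.
Trying y = 0.896 m: A R^(2/3) = 0.6237 — short.
Trying y = 1.06 m: A R^(2/3) = 0.9765 — matches.

y_n = 1.06 m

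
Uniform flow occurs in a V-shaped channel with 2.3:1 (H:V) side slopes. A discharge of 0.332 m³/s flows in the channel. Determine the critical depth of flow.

At critical depth, Q² T / (g A³) = 1, i.e. A³/T = Q²/g = 0.332²/9.81 = 0.01124.
Try y = 0.429 m: A³/T = 0.03843 — too large.
Try y = 0.335 m: A³/T = 0.01116 — matches.

y_c = 0.335 m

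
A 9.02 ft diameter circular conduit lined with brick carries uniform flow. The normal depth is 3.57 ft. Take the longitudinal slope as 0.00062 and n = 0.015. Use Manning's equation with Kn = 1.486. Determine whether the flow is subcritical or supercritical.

subcritical

For a circular section of diameter D = 9.02 ft at depth y = 3.57 ft, the central angle is θ = 2 arccos(1 − 2y/D) = 2.722 rad. Then A = (D²/8)(θ − sin θ) = 23.53 ft² and P = Dθ/2 = 12.27 ft.
Hydraulic radius R = A/P = 23.53/12.27 = 1.917 ft.
V = (1.486/n) R^(2/3) √S = (1.486/0.015) × 1.917^(2/3) × √0.00062 = 3.807 ft/s. Hydraulic depth D_h = A/T = 23.53/8.822 = 2.668 ft.
Froude number Fr = V/√(g·D_h) = 3.807/√(32.2×2.668) = 0.411, which is less than 1, so the flow is subcritical.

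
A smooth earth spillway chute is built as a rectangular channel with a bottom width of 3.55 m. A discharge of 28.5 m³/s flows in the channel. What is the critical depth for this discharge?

For a rectangular channel, critical depth y_c = (q²/g)^(1/3) where q = Q/b = 28.5/3.55 = 8.028 m²/s.
So y_c = (8.028²/9.81)^(1/3) = 1.87 m.

y_c = 1.87 m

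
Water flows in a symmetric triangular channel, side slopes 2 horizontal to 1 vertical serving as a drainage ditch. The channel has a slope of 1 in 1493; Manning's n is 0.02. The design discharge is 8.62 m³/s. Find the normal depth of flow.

y_n = 1.92 m

Manning's equation rearranged: A R^(2/3) = nQ / (1·√S) = 0.02 × 8.62 / (√0.0006698) = 6.661.
At y = 1.56 m: A R^(2/3) = 3.829 — short.
At y = 2.38 m: A R^(2/3) = 11.81 — over.
At y = 1.92 m: A R^(2/3) = 6.661 — close enough.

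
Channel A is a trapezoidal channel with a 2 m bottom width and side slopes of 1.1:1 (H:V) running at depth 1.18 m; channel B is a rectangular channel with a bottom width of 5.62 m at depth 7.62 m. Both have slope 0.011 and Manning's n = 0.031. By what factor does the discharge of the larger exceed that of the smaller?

Channel A: With bottom width b = 2 m and side slope z = 1.1: A = (b + zy)y = (2 + 1.1×1.18)×1.18 = 3.892 m²; P = b + 2y√(1+z²) = 2 + 2×1.18×1.487 = 5.508 m. Hydraulic radius R = A/P = 3.892/5.508 = 0.7065 m. Q_A = (1/0.031)·3.892·0.7065^(2/3)·√0.011 = 10.44 m³/s.
Channel B: Flow area A = b·y = 5.62 × 7.62 = 42.82 m². Wetted perimeter P = b + 2y = 5.62 + 2×7.62 = 20.86 m. Hydraulic radius R = A/P = 42.82/20.86 = 2.053 m. Q_B = (1/0.031)·42.82·2.053^(2/3)·√0.011 = 234 m³/s.
The larger discharge is 234 m³/s and the smaller is 10.44 m³/s; the ratio is 22.4.

22.4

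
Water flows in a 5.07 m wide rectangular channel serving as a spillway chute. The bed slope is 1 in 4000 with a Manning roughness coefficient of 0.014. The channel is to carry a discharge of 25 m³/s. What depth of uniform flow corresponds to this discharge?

y_n = 3.4 m

Manning's equation rearranged: A R^(2/3) = nQ / (1·√S) = 0.014 × 25 / (√0.00025) = 22.14.
Trying y = 4.03 m: A R^(2/3) = 27.44 — too large.
Trying y = 2.89 m: A R^(2/3) = 17.9 — too small.
Trying y = 3.4 m: A R^(2/3) = 22.11 — close enough.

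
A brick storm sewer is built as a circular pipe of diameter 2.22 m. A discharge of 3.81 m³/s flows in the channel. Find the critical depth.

At critical depth, Q² T / (g A³) = 1, i.e. A³/T = Q²/g = 3.81²/9.81 = 1.48.
Try y = 0.692 m: A³/T = 0.5311 — short.
Try y = 0.903 m: A³/T = 1.482 — matches.

y_c = 0.903 m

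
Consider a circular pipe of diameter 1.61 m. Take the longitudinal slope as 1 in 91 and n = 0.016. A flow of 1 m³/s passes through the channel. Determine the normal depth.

y_n = 0.403 m

Manning's equation rearranged: A R^(2/3) = nQ / (1·√S) = 0.016 × 1 / (√0.01099) = 0.1526.
Trying y = 0.481 m: A R^(2/3) = 0.2156 — over.
Trying y = 0.362 m: A R^(2/3) = 0.1231 — short.
Trying y = 0.403 m: A R^(2/3) = 0.1524 — close enough.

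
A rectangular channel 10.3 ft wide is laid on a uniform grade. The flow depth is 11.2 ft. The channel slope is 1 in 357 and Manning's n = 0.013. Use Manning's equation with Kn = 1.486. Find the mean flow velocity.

V = 14 ft/s

Flow area A = b·y = 10.3 × 11.2 = 115.4 ft². Wetted perimeter P = b + 2y = 10.3 + 2×11.2 = 32.7 ft.
Hydraulic radius R = A/P = 115.4/32.7 = 3.528 ft.
From Manning's equation, V = (1.486/n) R^(2/3) S^(1/2) = (1.486/0.013) × 3.528^(2/3) × 0.002801^(1/2) = 14 ft/s.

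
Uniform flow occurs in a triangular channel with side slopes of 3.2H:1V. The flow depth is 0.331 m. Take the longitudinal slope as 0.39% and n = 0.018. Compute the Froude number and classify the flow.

For a triangular section with side slope z = 3.2: A = zy² = 3.2×0.331² = 0.3506 m²; P = 2y√(1+z²) = 2×0.331×3.353 = 2.219 m.
Hydraulic radius R = A/P = 0.3506/2.219 = 0.158 m.
V = (1/n) R^(2/3) √S = (1/0.018) × 0.158^(2/3) × √0.0039 = 1.014 m/s. Hydraulic depth D_h = A/T = 0.3506/2.118 = 0.1655 m.
Froude number Fr = V/√(g·D_h) = 1.014/√(9.81×0.1655) = 0.796, which is less than 1, so the flow is subcritical.

subcritical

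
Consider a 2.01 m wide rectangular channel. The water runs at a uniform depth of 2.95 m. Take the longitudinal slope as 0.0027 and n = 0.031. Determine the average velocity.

Flow area A = b·y = 2.01 × 2.95 = 5.929 m². Wetted perimeter P = b + 2y = 2.01 + 2×2.95 = 7.91 m.
Hydraulic radius R = A/P = 5.929/7.91 = 0.7496 m.
From Manning's equation, V = (1/n) R^(2/3) S^(1/2) = (1/0.031) × 0.7496^(2/3) × 0.0027^(1/2) = 1.38 m/s.

V = 1.38 m/s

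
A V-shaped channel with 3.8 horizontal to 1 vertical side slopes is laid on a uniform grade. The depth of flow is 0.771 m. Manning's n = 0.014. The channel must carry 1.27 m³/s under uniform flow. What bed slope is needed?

For a triangular section with side slope z = 3.8: A = zy² = 3.8×0.771² = 2.259 m²; P = 2y√(1+z²) = 2×0.771×3.929 = 6.059 m.
Hydraulic radius R = A/P = 2.259/6.059 = 0.3728 m.
From Manning's equation, S = [nQ / (1 A R^(2/3))]² = [0.014 × 1.27 / (1 × 2.259 × 0.3728^(2/3))]² = 0.000231.

S = 0.000231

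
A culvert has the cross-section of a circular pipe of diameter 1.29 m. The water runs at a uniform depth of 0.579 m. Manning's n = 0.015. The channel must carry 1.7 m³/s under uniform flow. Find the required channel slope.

S = 0.01

For a circular section of diameter D = 1.29 m at depth y = 0.579 m, the central angle is θ = 2 arccos(1 − 2y/D) = 2.937 rad. Then A = (D²/8)(θ − sin θ) = 0.5685 m² and P = Dθ/2 = 1.894 m.
Hydraulic radius R = A/P = 0.5685/1.894 = 0.3001 m.
From Manning's equation, S = [nQ / (1 A R^(2/3))]² = [0.015 × 1.7 / (1 × 0.5685 × 0.3001^(2/3))]² = 0.01.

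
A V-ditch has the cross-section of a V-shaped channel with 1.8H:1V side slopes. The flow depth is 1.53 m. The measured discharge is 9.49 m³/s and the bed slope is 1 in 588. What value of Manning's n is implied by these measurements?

n = 0.014

For a triangular section with side slope z = 1.8: A = zy² = 1.8×1.53² = 4.214 m²; P = 2y√(1+z²) = 2×1.53×2.059 = 6.301 m.
Hydraulic radius R = A/P = 4.214/6.301 = 0.6687 m.
Rearranging Manning's equation: n = (1/Q) A R^(2/3) S^(1/2) = (1/9.49) × 4.214 × 0.6687^(2/3) × √0.001701 = 0.014.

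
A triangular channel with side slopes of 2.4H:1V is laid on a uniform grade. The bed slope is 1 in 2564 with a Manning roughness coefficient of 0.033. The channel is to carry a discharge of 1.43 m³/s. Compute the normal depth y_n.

Manning's equation rearranged: A R^(2/3) = nQ / (1·√S) = 0.033 × 1.43 / (√0.00039) = 2.39.
Trying y = 0.99 m: A R^(2/3) = 1.395 — too small.
Trying y = 1.4 m: A R^(2/3) = 3.516 — too large.
Trying y = 1.21 m: A R^(2/3) = 2.383 — close enough.

y_n = 1.21 m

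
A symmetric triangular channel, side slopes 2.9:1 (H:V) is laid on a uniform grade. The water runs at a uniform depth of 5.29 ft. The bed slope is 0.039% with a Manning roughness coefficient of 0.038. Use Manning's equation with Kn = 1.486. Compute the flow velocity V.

V = 1.42 ft/s

For a triangular section with side slope z = 2.9: A = zy² = 2.9×5.29² = 81.15 ft²; P = 2y√(1+z²) = 2×5.29×3.068 = 32.45 ft.
Hydraulic radius R = A/P = 81.15/32.45 = 2.501 ft.
From Manning's equation, V = (1.486/n) R^(2/3) S^(1/2) = (1.486/0.038) × 2.501^(2/3) × 0.00039^(1/2) = 1.42 ft/s.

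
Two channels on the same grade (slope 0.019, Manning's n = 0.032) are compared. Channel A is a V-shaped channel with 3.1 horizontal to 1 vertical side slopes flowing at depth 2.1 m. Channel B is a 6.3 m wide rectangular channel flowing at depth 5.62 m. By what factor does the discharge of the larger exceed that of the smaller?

4.14

Channel A: For a triangular section with side slope z = 3.1: A = zy² = 3.1×2.1² = 13.67 m²; P = 2y√(1+z²) = 2×2.1×3.257 = 13.68 m. Hydraulic radius R = A/P = 13.67/13.68 = 0.9993 m. Q_A = (1/0.032)·13.67·0.9993^(2/3)·√0.019 = 58.86 m³/s.
Channel B: Flow area A = b·y = 6.3 × 5.62 = 35.41 m². Wetted perimeter P = b + 2y = 6.3 + 2×5.62 = 17.54 m. Hydraulic radius R = A/P = 35.41/17.54 = 2.019 m. Q_B = (1/0.032)·35.41·2.019^(2/3)·√0.019 = 243.6 m³/s.
The larger discharge is 243.6 m³/s and the smaller is 58.86 m³/s; the ratio is 4.14.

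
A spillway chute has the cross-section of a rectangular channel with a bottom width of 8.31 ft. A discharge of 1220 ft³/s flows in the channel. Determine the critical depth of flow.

For a rectangular channel, critical depth y_c = (q²/g)^(1/3) where q = Q/b = 1220/8.31 = 146.8 ft²/s.
So y_c = (146.8²/32.2)^(1/3) = 8.75 ft.

y_c = 8.75 ft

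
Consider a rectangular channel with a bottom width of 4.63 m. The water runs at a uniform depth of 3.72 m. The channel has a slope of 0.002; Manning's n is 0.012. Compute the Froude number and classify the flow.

subcritical

Flow area A = b·y = 4.63 × 3.72 = 17.22 m². Wetted perimeter P = b + 2y = 4.63 + 2×3.72 = 12.07 m.
Hydraulic radius R = A/P = 17.22/12.07 = 1.427 m.
V = (1/n) R^(2/3) √S = (1/0.012) × 1.427^(2/3) × √0.002 = 4.724 m/s. Hydraulic depth D_h = A/T = 17.22/4.63 = 3.72 m.
Froude number Fr = V/√(g·D_h) = 4.724/√(9.81×3.72) = 0.782, which is less than 1, so the flow is subcritical.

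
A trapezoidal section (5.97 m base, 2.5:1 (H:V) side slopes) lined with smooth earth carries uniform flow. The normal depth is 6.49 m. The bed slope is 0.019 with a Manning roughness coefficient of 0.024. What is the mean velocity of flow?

With bottom width b = 5.97 m and side slope z = 2.5: A = (b + zy)y = (5.97 + 2.5×6.49)×6.49 = 144 m²; P = b + 2y√(1+z²) = 5.97 + 2×6.49×2.693 = 40.92 m.
Hydraulic radius R = A/P = 144/40.92 = 3.52 m.
From Manning's equation, V = (1/n) R^(2/3) S^(1/2) = (1/0.024) × 3.52^(2/3) × 0.019^(1/2) = 13.3 m/s.

V = 13.3 m/s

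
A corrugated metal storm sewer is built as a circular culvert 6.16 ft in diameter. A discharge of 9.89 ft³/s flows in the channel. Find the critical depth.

At critical depth, Q² T / (g A³) = 1, i.e. A³/T = Q²/g = 9.89²/32.2 = 3.038.
Try y = 0.668 ft: A³/T = 1.391 — short.
Try y = 0.902 ft: A³/T = 4.554 — over.
Try y = 0.814 ft: A³/T = 3.038 — close enough.

y_c = 0.814 ft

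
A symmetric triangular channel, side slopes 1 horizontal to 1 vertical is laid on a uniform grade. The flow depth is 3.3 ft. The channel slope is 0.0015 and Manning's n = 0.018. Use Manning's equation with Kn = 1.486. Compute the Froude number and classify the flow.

For a triangular section with side slope z = 1: A = zy² = 1×3.3² = 10.89 ft²; P = 2y√(1+z²) = 2×3.3×1.414 = 9.334 ft.
Hydraulic radius R = A/P = 10.89/9.334 = 1.167 ft.
V = (1.486/n) R^(2/3) √S = (1.486/0.018) × 1.167^(2/3) × √0.0015 = 3.544 ft/s. Hydraulic depth D_h = A/T = 10.89/6.6 = 1.65 ft.
Froude number Fr = V/√(g·D_h) = 3.544/√(32.2×1.65) = 0.486, which is less than 1, so the flow is subcritical.

subcritical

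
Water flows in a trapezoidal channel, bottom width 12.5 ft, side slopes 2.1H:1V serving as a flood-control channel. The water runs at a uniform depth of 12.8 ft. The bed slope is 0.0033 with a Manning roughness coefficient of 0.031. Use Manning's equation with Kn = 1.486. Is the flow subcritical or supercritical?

subcritical

With bottom width b = 12.5 ft and side slope z = 2.1: A = (b + zy)y = (12.5 + 2.1×12.8)×12.8 = 504.1 ft²; P = b + 2y√(1+z²) = 12.5 + 2×12.8×2.326 = 72.04 ft.
Hydraulic radius R = A/P = 504.1/72.04 = 6.997 ft.
V = (1.486/n) R^(2/3) √S = (1.486/0.031) × 6.997^(2/3) × √0.0033 = 10.07 ft/s. Hydraulic depth D_h = A/T = 504.1/66.26 = 7.607 ft.
Froude number Fr = V/√(g·D_h) = 10.07/√(32.2×7.607) = 0.644, which is less than 1, so the flow is subcritical.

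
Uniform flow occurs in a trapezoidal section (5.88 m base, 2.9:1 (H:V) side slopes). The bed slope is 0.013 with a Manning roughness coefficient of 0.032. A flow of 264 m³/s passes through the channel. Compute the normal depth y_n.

Manning's equation rearranged: A R^(2/3) = nQ / (1·√S) = 0.032 × 264 / (√0.013) = 74.09.
At y = 2.33 m: A R^(2/3) = 37.88 — low.
At y = 3.6 m: A R^(2/3) = 96.37 — high.
At y = 3.19 m: A R^(2/3) = 73.95 — matches.

y_n = 3.19 m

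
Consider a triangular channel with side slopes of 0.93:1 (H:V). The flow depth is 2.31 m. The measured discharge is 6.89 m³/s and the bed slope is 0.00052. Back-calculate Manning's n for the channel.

For a triangular section with side slope z = 0.93: A = zy² = 0.93×2.31² = 4.963 m²; P = 2y√(1+z²) = 2×2.31×1.366 = 6.309 m.
Hydraulic radius R = A/P = 4.963/6.309 = 0.7866 m.
Rearranging Manning's equation: n = (1/Q) A R^(2/3) S^(1/2) = (1/6.89) × 4.963 × 0.7866^(2/3) × √0.00052 = 0.014.

n = 0.014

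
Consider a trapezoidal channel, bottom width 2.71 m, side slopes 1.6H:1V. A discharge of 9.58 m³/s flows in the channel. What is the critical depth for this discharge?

y_c = 0.901 m

At critical depth, Q² T / (g A³) = 1, i.e. A³/T = Q²/g = 9.58²/9.81 = 9.355.
Try y = 1.01 m: A³/T = 14.04 — high.
Try y = 0.901 m: A³/T = 9.358 — ≈ 9.355.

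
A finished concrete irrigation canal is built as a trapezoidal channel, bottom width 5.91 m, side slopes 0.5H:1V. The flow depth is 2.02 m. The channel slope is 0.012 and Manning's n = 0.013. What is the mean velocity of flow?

V = 10.2 m/s

With bottom width b = 5.91 m and side slope z = 0.5: A = (b + zy)y = (5.91 + 0.5×2.02)×2.02 = 13.98 m²; P = b + 2y√(1+z²) = 5.91 + 2×2.02×1.118 = 10.43 m.
Hydraulic radius R = A/P = 13.98/10.43 = 1.341 m.
From Manning's equation, V = (1/n) R^(2/3) S^(1/2) = (1/0.013) × 1.341^(2/3) × 0.012^(1/2) = 10.2 m/s.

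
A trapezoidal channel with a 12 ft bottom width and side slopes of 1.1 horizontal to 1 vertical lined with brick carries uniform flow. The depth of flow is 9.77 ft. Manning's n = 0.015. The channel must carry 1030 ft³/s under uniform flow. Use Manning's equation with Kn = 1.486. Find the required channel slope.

S = 0.00023

With bottom width b = 12 ft and side slope z = 1.1: A = (b + zy)y = (12 + 1.1×9.77)×9.77 = 222.2 ft²; P = b + 2y√(1+z²) = 12 + 2×9.77×1.487 = 41.05 ft.
Hydraulic radius R = A/P = 222.2/41.05 = 5.414 ft.
From Manning's equation, S = [nQ / (1.486 A R^(2/3))]² = [0.015 × 1030 / (1.486 × 222.2 × 5.414^(2/3))]² = 0.00023.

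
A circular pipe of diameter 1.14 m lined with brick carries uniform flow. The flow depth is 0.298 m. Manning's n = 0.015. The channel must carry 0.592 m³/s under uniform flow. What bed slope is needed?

S = 0.018

For a circular section of diameter D = 1.14 m at depth y = 0.298 m, the central angle is θ = 2 arccos(1 − 2y/D) = 2.147 rad. Then A = (D²/8)(θ − sin θ) = 0.2125 m² and P = Dθ/2 = 1.224 m.
Hydraulic radius R = A/P = 0.2125/1.224 = 0.1736 m.
From Manning's equation, S = [nQ / (1 A R^(2/3))]² = [0.015 × 0.592 / (1 × 0.2125 × 0.1736^(2/3))]² = 0.018.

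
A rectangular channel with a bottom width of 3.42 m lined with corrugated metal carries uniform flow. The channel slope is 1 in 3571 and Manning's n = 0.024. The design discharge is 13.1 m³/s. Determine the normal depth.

Manning's equation rearranged: A R^(2/3) = nQ / (1·√S) = 0.024 × 13.1 / (√0.00028) = 18.79.
Trying y = 3.29 m: A R^(2/3) = 12.17 — low.
Trying y = 5.5 m: A R^(2/3) = 22.46 — high.
Trying y = 4.72 m: A R^(2/3) = 18.78 — close enough.

y_n = 4.72 m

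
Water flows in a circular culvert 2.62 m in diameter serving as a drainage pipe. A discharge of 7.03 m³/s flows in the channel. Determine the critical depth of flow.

At critical depth, Q² T / (g A³) = 1, i.e. A³/T = Q²/g = 7.03²/9.81 = 5.038.
Try y = 1.36 m: A³/T = 8.626 — too large.
Try y = 0.846 m: A³/T = 1.394 — too small.
Try y = 1.18 m: A³/T = 5.014 — close enough.

y_c = 1.18 m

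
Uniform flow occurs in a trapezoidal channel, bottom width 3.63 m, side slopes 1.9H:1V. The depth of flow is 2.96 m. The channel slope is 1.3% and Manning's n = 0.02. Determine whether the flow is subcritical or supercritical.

supercritical

With bottom width b = 3.63 m and side slope z = 1.9: A = (b + zy)y = (3.63 + 1.9×2.96)×2.96 = 27.39 m²; P = b + 2y√(1+z²) = 3.63 + 2×2.96×2.147 = 16.34 m.
Hydraulic radius R = A/P = 27.39/16.34 = 1.676 m.
V = (1/n) R^(2/3) √S = (1/0.02) × 1.676^(2/3) × √0.013 = 8.045 m/s. Hydraulic depth D_h = A/T = 27.39/14.88 = 1.841 m.
Froude number Fr = V/√(g·D_h) = 8.045/√(9.81×1.841) = 1.89, which is greater than 1, so the flow is supercritical.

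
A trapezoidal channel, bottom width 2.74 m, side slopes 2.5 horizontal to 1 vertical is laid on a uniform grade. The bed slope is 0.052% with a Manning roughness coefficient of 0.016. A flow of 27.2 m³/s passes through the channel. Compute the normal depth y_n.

Manning's equation rearranged: A R^(2/3) = nQ / (1·√S) = 0.016 × 27.2 / (√0.00052) = 19.08.
Try y = 2.43 m: A R^(2/3) = 26.21 — too large.
Try y = 1.58 m: A R^(2/3) = 10.14 — too small.
Try y = 2.11 m: A R^(2/3) = 19.09 — close enough.

y_n = 2.11 m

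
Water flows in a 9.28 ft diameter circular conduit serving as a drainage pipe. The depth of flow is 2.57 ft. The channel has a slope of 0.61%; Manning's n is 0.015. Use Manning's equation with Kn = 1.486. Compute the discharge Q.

For a circular section of diameter D = 9.28 ft at depth y = 2.57 ft, the central angle is θ = 2 arccos(1 − 2y/D) = 2.217 rad. Then A = (D²/8)(θ − sin θ) = 15.27 ft² and P = Dθ/2 = 10.29 ft.
Hydraulic radius R = A/P = 15.27/10.29 = 1.484 ft.
Manning's equation: Q = (1.486/n) A R^(2/3) S^(1/2) = (1.486/0.015) × 15.27 × 1.484^(2/3) × 0.0061^(1/2) = 154 ft³/s.

Q = 154 ft³/s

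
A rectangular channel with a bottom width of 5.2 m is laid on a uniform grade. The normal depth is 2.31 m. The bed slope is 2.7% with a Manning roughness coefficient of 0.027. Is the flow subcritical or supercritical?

supercritical

Flow area A = b·y = 5.2 × 2.31 = 12.01 m². Wetted perimeter P = b + 2y = 5.2 + 2×2.31 = 9.82 m.
Hydraulic radius R = A/P = 12.01/9.82 = 1.223 m.
V = (1/n) R^(2/3) √S = (1/0.027) × 1.223^(2/3) × √0.027 = 6.961 m/s. Hydraulic depth D_h = A/T = 12.01/5.2 = 2.31 m.
Froude number Fr = V/√(g·D_h) = 6.961/√(9.81×2.31) = 1.46, which is greater than 1, so the flow is supercritical.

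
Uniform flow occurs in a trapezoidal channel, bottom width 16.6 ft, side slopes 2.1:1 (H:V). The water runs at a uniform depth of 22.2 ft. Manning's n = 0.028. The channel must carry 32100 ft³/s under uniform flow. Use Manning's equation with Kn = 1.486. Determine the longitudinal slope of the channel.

S = 0.00699

With bottom width b = 16.6 ft and side slope z = 2.1: A = (b + zy)y = (16.6 + 2.1×22.2)×22.2 = 1403 ft²; P = b + 2y√(1+z²) = 16.6 + 2×22.2×2.326 = 119.9 ft.
Hydraulic radius R = A/P = 1403/119.9 = 11.71 ft.
From Manning's equation, S = [nQ / (1.486 A R^(2/3))]² = [0.028 × 32100 / (1.486 × 1403 × 11.71^(2/3))]² = 0.00699.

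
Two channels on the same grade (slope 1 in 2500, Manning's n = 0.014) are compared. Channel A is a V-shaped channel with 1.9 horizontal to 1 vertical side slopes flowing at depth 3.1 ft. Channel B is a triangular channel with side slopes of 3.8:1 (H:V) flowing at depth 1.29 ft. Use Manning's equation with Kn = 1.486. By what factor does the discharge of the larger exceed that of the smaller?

Channel A: For a triangular section with side slope z = 1.9: A = zy² = 1.9×3.1² = 18.26 ft²; P = 2y√(1+z²) = 2×3.1×2.147 = 13.31 ft. Hydraulic radius R = A/P = 18.26/13.31 = 1.372 ft. Q_A = (1.486/0.014)·18.26·1.372^(2/3)·√0.0004 = 47.85 ft³/s.
Channel B: For a triangular section with side slope z = 3.8: A = zy² = 3.8×1.29² = 6.324 ft²; P = 2y√(1+z²) = 2×1.29×3.929 = 10.14 ft. Hydraulic radius R = A/P = 6.324/10.14 = 0.6238 ft. Q_B = (1.486/0.014)·6.324·0.6238^(2/3)·√0.0004 = 9.8 ft³/s.
The larger discharge is 47.85 ft³/s and the smaller is 9.8 ft³/s; the ratio is 4.88.

4.88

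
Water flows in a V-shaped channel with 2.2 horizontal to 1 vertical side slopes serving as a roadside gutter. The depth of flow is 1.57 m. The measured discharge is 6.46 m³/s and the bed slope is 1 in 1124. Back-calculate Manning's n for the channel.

For a triangular section with side slope z = 2.2: A = zy² = 2.2×1.57² = 5.423 m²; P = 2y√(1+z²) = 2×1.57×2.417 = 7.588 m.
Hydraulic radius R = A/P = 5.423/7.588 = 0.7146 m.
Rearranging Manning's equation: n = (1/Q) A R^(2/3) S^(1/2) = (1/6.46) × 5.423 × 0.7146^(2/3) × √0.0008897 = 0.02.

n = 0.02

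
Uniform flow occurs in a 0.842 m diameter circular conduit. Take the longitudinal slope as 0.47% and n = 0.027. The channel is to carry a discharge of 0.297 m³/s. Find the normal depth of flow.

y_n = 0.467 m

Manning's equation rearranged: A R^(2/3) = nQ / (1·√S) = 0.027 × 0.297 / (√0.0047) = 0.117.
Trying y = 0.567 m: A R^(2/3) = 0.1566 — high.
Trying y = 0.372 m: A R^(2/3) = 0.07944 — low.
Trying y = 0.467 m: A R^(2/3) = 0.117 — matches.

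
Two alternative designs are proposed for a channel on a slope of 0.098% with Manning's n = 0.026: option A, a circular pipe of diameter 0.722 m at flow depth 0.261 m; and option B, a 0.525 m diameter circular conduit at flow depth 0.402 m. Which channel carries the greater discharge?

Channel A: For a circular section of diameter D = 0.722 m at depth y = 0.261 m, the central angle is θ = 2 arccos(1 − 2y/D) = 2.58 rad. Then A = (D²/8)(θ − sin θ) = 0.1334 m² and P = Dθ/2 = 0.9315 m. Hydraulic radius R = A/P = 0.1334/0.9315 = 0.1433 m. Q_A = (1/0.026)·0.1334·0.1433^(2/3)·√0.00098 = 0.04399 m³/s.
Channel B: For a circular section of diameter D = 0.525 m at depth y = 0.402 m, the central angle is θ = 2 arccos(1 − 2y/D) = 4.262 rad. Then A = (D²/8)(θ − sin θ) = 0.1779 m² and P = Dθ/2 = 1.119 m. Hydraulic radius R = A/P = 0.1779/1.119 = 0.159 m. Q_B = (1/0.026)·0.1779·0.159^(2/3)·√0.00098 = 0.06285 m³/s.
Q_A = 0.04399 m³/s vs Q_B = 0.06285 m³/s, so channel B carries more.

channel B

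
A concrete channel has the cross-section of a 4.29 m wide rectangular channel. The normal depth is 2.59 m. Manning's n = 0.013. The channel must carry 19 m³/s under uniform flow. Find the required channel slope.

S = 0.000399

Flow area A = b·y = 4.29 × 2.59 = 11.11 m². Wetted perimeter P = b + 2y = 4.29 + 2×2.59 = 9.47 m.
Hydraulic radius R = A/P = 11.11/9.47 = 1.173 m.
From Manning's equation, S = [nQ / (1 A R^(2/3))]² = [0.013 × 19 / (1 × 11.11 × 1.173^(2/3))]² = 0.000399.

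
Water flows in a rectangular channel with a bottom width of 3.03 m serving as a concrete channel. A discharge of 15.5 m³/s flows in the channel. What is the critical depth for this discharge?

y_c = 1.39 m

For a rectangular channel, critical depth y_c = (q²/g)^(1/3) where q = Q/b = 15.5/3.03 = 5.116 m²/s.
So y_c = (5.116²/9.81)^(1/3) = 1.39 m.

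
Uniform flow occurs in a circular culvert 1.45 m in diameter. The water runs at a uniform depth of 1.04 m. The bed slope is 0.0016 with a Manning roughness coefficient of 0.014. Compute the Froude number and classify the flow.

subcritical

For a circular section of diameter D = 1.45 m at depth y = 1.04 m, the central angle is θ = 2 arccos(1 − 2y/D) = 4.041 rad. Then A = (D²/8)(θ − sin θ) = 1.268 m² and P = Dθ/2 = 2.929 m.
Hydraulic radius R = A/P = 1.268/2.929 = 0.4327 m.
V = (1/n) R^(2/3) √S = (1/0.014) × 0.4327^(2/3) × √0.0016 = 1.635 m/s. Hydraulic depth D_h = A/T = 1.268/1.306 = 0.9706 m.
Froude number Fr = V/√(g·D_h) = 1.635/√(9.81×0.9706) = 0.53, which is less than 1, so the flow is subcritical.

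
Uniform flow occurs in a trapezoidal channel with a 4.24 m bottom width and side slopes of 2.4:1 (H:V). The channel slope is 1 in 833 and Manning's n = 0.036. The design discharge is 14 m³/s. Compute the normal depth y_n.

Manning's equation rearranged: A R^(2/3) = nQ / (1·√S) = 0.036 × 14 / (√0.0012) = 14.55.
At y = 1.23 m: A R^(2/3) = 7.824 — low.
At y = 1.82 m: A R^(2/3) = 17.13 — high.
At y = 1.68 m: A R^(2/3) = 14.55 — ≈ 14.55.

y_n = 1.68 m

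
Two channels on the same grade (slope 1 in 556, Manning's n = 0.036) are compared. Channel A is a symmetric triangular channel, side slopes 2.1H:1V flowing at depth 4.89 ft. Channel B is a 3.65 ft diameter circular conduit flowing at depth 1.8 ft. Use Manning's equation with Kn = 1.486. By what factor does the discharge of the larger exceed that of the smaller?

Channel A: For a triangular section with side slope z = 2.1: A = zy² = 2.1×4.89² = 50.22 ft²; P = 2y√(1+z²) = 2×4.89×2.326 = 22.75 ft. Hydraulic radius R = A/P = 50.22/22.75 = 2.207 ft. Q_A = (1.486/0.036)·50.22·2.207^(2/3)·√0.001799 = 149 ft³/s.
Channel B: For a circular section of diameter D = 3.65 ft at depth y = 1.8 ft, the central angle is θ = 2 arccos(1 − 2y/D) = 3.114 rad. Then A = (D²/8)(θ − sin θ) = 5.14 ft² and P = Dθ/2 = 5.683 ft. Hydraulic radius R = A/P = 5.14/5.683 = 0.9045 ft. Q_B = (1.486/0.036)·5.14·0.9045^(2/3)·√0.001799 = 8.416 ft³/s.
The larger discharge is 149 ft³/s and the smaller is 8.416 ft³/s; the ratio is 17.7.

17.7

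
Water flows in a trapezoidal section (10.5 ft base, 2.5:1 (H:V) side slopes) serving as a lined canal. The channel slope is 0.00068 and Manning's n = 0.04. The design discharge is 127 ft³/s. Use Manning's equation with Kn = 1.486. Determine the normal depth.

Manning's equation rearranged: A R^(2/3) = nQ / (1.486·√S) = 0.04 × 127 / (1.486 × √0.00068) = 131.1.
At y = 4.22 ft: A R^(2/3) = 171.1 — over.
At y = 3.31 ft: A R^(2/3) = 104.9 — short.
At y = 3.7 ft: A R^(2/3) = 131.1 — matches.

y_n = 3.7 ft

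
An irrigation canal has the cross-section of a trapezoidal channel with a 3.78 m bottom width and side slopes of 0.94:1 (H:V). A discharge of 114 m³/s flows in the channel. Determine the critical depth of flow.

y_c = 3.41 m

At critical depth, Q² T / (g A³) = 1, i.e. A³/T = Q²/g = 114²/9.81 = 1325.
At y = 2.92 m: A³/T = 746.1 — low.
At y = 4.06 m: A³/T = 2570 — high.
At y = 3.41 m: A³/T = 1326 — ≈ 1325.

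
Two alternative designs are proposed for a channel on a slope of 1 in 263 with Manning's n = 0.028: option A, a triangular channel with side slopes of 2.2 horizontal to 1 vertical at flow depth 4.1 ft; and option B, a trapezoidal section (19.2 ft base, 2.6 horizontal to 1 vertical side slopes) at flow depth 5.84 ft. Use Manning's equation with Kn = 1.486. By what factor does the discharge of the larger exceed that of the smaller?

8.85

Channel A: For a triangular section with side slope z = 2.2: A = zy² = 2.2×4.1² = 36.98 ft²; P = 2y√(1+z²) = 2×4.1×2.417 = 19.82 ft. Hydraulic radius R = A/P = 36.98/19.82 = 1.866 ft. Q_A = (1.486/0.028)·36.98·1.866^(2/3)·√0.003802 = 183.5 ft³/s.
Channel B: With bottom width b = 19.2 ft and side slope z = 2.6: A = (b + zy)y = (19.2 + 2.6×5.84)×5.84 = 200.8 ft²; P = b + 2y√(1+z²) = 19.2 + 2×5.84×2.786 = 51.74 ft. Hydraulic radius R = A/P = 200.8/51.74 = 3.881 ft. Q_B = (1.486/0.028)·200.8·3.881^(2/3)·√0.003802 = 1623 ft³/s.
The larger discharge is 1623 ft³/s and the smaller is 183.5 ft³/s; the ratio is 8.85.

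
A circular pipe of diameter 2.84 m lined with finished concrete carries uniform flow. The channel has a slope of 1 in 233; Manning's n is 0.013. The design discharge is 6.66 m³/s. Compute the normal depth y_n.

y_n = 0.992 m

Manning's equation rearranged: A R^(2/3) = nQ / (1·√S) = 0.013 × 6.66 / (√0.004292) = 1.322.
At y = 1.13 m: A R^(2/3) = 1.683 — over.
At y = 0.874 m: A R^(2/3) = 1.037 — short.
At y = 0.992 m: A R^(2/3) = 1.321 — close enough.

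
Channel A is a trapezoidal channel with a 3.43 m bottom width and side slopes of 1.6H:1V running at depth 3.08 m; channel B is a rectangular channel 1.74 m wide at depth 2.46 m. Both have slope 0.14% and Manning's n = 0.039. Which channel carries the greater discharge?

Channel A: With bottom width b = 3.43 m and side slope z = 1.6: A = (b + zy)y = (3.43 + 1.6×3.08)×3.08 = 25.74 m²; P = b + 2y√(1+z²) = 3.43 + 2×3.08×1.887 = 15.05 m. Hydraulic radius R = A/P = 25.74/15.05 = 1.71 m. Q_A = (1/0.039)·25.74·1.71^(2/3)·√0.0014 = 35.32 m³/s.
Channel B: Flow area A = b·y = 1.74 × 2.46 = 4.28 m². Wetted perimeter P = b + 2y = 1.74 + 2×2.46 = 6.66 m. Hydraulic radius R = A/P = 4.28/6.66 = 0.6427 m. Q_B = (1/0.039)·4.28·0.6427^(2/3)·√0.0014 = 3.058 m³/s.
Q_A = 35.32 m³/s vs Q_B = 3.058 m³/s, so channel A carries more.

channel A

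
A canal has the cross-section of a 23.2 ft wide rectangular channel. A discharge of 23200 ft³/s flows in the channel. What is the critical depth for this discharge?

y_c = 31.4 ft

For a rectangular channel, critical depth y_c = (q²/g)^(1/3) where q = Q/b = 23200/23.2 = 1000 ft²/s.
So y_c = (1000²/32.2)^(1/3) = 31.4 ft.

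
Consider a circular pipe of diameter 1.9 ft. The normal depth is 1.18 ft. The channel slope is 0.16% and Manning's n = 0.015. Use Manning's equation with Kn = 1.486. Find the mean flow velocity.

V = 2.62 ft/s

For a circular section of diameter D = 1.9 ft at depth y = 1.18 ft, the central angle is θ = 2 arccos(1 − 2y/D) = 3.631 rad. Then A = (D²/8)(θ − sin θ) = 1.85 ft² and P = Dθ/2 = 3.449 ft.
Hydraulic radius R = A/P = 1.85/3.449 = 0.5365 ft.
From Manning's equation, V = (1.486/n) R^(2/3) S^(1/2) = (1.486/0.015) × 0.5365^(2/3) × 0.0016^(1/2) = 2.62 ft/s.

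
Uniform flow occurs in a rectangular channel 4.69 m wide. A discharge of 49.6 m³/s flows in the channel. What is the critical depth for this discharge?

For a rectangular channel, critical depth y_c = (q²/g)^(1/3) where q = Q/b = 49.6/4.69 = 10.58 m²/s.
So y_c = (10.58²/9.81)^(1/3) = 2.25 m.

y_c = 2.25 m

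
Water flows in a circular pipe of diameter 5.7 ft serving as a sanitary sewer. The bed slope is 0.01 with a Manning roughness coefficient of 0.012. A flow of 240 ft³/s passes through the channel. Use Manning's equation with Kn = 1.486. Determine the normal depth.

y_n = 3.18 ft

Manning's equation rearranged: A R^(2/3) = nQ / (1.486·√S) = 0.012 × 240 / (1.486 × √0.01) = 19.38.
Try y = 3.98 ft: A R^(2/3) = 26.97 — high.
Try y = 2.39 ft: A R^(2/3) = 11.86 — low.
Try y = 3.18 ft: A R^(2/3) = 19.37 — ≈ 19.38.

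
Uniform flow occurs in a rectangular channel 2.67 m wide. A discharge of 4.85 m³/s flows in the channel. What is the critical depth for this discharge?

y_c = 0.695 m

For a rectangular channel, critical depth y_c = (q²/g)^(1/3) where q = Q/b = 4.85/2.67 = 1.816 m²/s.
So y_c = (1.816²/9.81)^(1/3) = 0.695 m.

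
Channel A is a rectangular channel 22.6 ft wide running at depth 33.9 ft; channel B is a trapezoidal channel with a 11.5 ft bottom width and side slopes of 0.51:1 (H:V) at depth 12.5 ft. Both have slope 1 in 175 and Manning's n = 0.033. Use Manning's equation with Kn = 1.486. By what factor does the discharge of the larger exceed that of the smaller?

Channel A: Flow area A = b·y = 22.6 × 33.9 = 766.1 ft². Wetted perimeter P = b + 2y = 22.6 + 2×33.9 = 90.4 ft. Hydraulic radius R = A/P = 766.1/90.4 = 8.475 ft. Q_A = (1.486/0.033)·766.1·8.475^(2/3)·√0.005714 = 10840 ft³/s.
Channel B: With bottom width b = 11.5 ft and side slope z = 0.51: A = (b + zy)y = (11.5 + 0.51×12.5)×12.5 = 223.4 ft²; P = b + 2y√(1+z²) = 11.5 + 2×12.5×1.123 = 39.56 ft. Hydraulic radius R = A/P = 223.4/39.56 = 5.648 ft. Q_B = (1.486/0.033)·223.4·5.648^(2/3)·√0.005714 = 2412 ft³/s.
The larger discharge is 10840 ft³/s and the smaller is 2412 ft³/s; the ratio is 4.49.

4.49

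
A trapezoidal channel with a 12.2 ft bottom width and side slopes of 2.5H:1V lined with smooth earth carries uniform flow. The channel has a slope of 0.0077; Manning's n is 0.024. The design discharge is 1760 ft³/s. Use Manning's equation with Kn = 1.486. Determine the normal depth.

y_n = 5.5 ft

Manning's equation rearranged: A R^(2/3) = nQ / (1.486·√S) = 0.024 × 1760 / (1.486 × √0.0077) = 323.9.
Trying y = 4.11 ft: A R^(2/3) = 178.7 — too small.
Trying y = 6.2 ft: A R^(2/3) = 415.8 — too large.
Trying y = 5.5 ft: A R^(2/3) = 323.5 — close enough.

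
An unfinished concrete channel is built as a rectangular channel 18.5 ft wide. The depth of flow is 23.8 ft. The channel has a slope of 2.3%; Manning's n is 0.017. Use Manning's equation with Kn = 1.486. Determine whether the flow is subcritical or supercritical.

Flow area A = b·y = 18.5 × 23.8 = 440.3 ft². Wetted perimeter P = b + 2y = 18.5 + 2×23.8 = 66.1 ft.
Hydraulic radius R = A/P = 440.3/66.1 = 6.661 ft.
V = (1.486/n) R^(2/3) √S = (1.486/0.017) × 6.661^(2/3) × √0.023 = 46.93 ft/s. Hydraulic depth D_h = A/T = 440.3/18.5 = 23.8 ft.
Froude number Fr = V/√(g·D_h) = 46.93/√(32.2×23.8) = 1.7, which is greater than 1, so the flow is supercritical.

supercritical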